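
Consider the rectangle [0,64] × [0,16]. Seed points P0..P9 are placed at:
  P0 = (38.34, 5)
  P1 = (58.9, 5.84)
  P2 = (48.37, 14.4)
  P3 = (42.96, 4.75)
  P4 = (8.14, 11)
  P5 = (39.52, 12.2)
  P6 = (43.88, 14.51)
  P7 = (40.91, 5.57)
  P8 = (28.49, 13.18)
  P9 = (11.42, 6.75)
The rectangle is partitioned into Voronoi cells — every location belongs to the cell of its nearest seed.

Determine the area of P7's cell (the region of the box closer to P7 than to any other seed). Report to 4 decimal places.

Area of P7's cell: 17.9895

1. box [0,64]×[0,16]: [(0, 0) (64, 0) (64, 16) (0, 16)]
2. ⊥bis P7·P0 via (39.625,5.285): [(40.7972, 0) (64, 0) (64, 16) (37.2485, 16)]  |A|=399.6346
3. ⊥bis P7·P1 via (49.905,5.705): [(40.7972, 0) (49.9906, 0) (49.7505, 16) (37.2485, 16)]  |A|=173.5634
4. ⊥bis P7·P2 via (44.64,9.985): [(40.7972, 0) (49.9906, 0) (49.9076, 5.5347) (37.5204, 16) (37.2485, 16)]  |A|=109.5676
5. ⊥bis P7·P3 via (41.935,5.16): [(40.4668, 1.4895) (44.0608, 10.4744) (37.5204, 16) (37.2485, 16)]  |A|=41.284
6. ⊥bis P7·P4 via (24.525,8.285): [(40.4668, 1.4895) (44.0608, 10.4744) (37.5204, 16) (37.2485, 16)]  |A|=41.284
7. ⊥bis P7·P5 via (40.215,8.885): [(38.8882, 8.6068) (40.4668, 1.4895) (43.7188, 9.6196)]  |A|=17.9898
8. ⊥bis P7·P6 via (42.395,10.04): [(43.6831, 9.6121) (38.8882, 8.6068) (40.4668, 1.4895) (43.712, 9.6025)]  |A|=17.9895
9. ⊥bis P7·P8 via (34.7,9.375): [(43.6831, 9.6121) (38.8882, 8.6068) (40.4668, 1.4895) (43.712, 9.6025)]  |A|=17.9895
10. ⊥bis P7·P9 via (26.165,6.16): [(43.6831, 9.6121) (38.8882, 8.6068) (40.4668, 1.4895) (43.712, 9.6025)]  |A|=17.9895
11. canonical 4-gon: [(43.6831, 9.6121) (38.8882, 8.6068) (40.4668, 1.4895) (43.712, 9.6025)]
12. shoelace: 17.9895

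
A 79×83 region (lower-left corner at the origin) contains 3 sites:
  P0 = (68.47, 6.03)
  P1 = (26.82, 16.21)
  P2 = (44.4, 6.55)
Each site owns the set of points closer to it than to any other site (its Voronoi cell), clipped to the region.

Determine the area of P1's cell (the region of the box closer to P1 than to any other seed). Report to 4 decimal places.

1. box [0,79]×[0,83]: [(0, 0) (79, 0) (79, 83) (0, 83)]
2. ⊥bis P1·P0 via (47.645,11.12): [(0, 0) (44.9271, 0) (65.2137, 83) (0, 83)]  |A|=4570.8442
3. ⊥bis P1·P2 via (35.61,11.38): [(0, 0) (29.3568, 0) (57.4017, 51.0382) (65.2137, 83) (0, 83)]  |A|=4173.5052
4. canonical 5-gon: [(0, 0) (29.3568, 0) (57.4017, 51.0382) (65.2137, 83) (0, 83)]
5. shoelace: 4173.5052

Area of P1's cell: 4173.5052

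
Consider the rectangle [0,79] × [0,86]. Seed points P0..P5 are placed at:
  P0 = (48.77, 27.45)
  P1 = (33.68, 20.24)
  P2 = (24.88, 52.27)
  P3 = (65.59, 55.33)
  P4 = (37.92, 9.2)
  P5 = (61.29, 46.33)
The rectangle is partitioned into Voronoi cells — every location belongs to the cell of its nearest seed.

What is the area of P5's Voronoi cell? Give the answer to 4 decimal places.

1. box [0,79]×[0,86]: [(0, 0) (79, 0) (79, 86) (0, 86)]
2. ⊥bis P5·P0 via (55.03,36.89): [(0, 73.3824) (79, 20.9946) (79, 86) (0, 86)]  |A|=3066.1088
3. ⊥bis P5·P1 via (47.485,33.285): [(0, 83.5365) (25.6985, 56.3407) (79, 20.9946) (79, 86) (0, 86)]  |A|=2935.6358
4. ⊥bis P5·P2 via (43.085,49.3): [(42.4242, 45.2494) (79, 20.9946) (79, 86) (49.0723, 86)]  |A|=1798.5985
5. ⊥bis P5·P3 via (63.44,50.83): [(44.7884, 59.7413) (42.4242, 45.2494) (79, 20.9946) (79, 43.3958)]  |A|=676.8886
6. ⊥bis P5·P4 via (49.605,27.765): [(44.7884, 59.7413) (42.4242, 45.2494) (79, 20.9946) (79, 43.3958)]  |A|=676.8886
7. canonical 4-gon: [(44.7884, 59.7413) (42.4242, 45.2494) (79, 20.9946) (79, 43.3958)]
8. shoelace: 676.8886

Area of P5's cell: 676.8886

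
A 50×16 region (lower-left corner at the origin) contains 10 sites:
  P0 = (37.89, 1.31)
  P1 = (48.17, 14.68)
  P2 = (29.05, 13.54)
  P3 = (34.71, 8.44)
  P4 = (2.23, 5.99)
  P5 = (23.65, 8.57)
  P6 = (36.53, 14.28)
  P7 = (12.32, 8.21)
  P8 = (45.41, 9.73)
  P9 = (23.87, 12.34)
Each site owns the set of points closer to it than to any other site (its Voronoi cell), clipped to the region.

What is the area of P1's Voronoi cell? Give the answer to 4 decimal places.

Area of P1's cell: 26.4475

1. box [0,50]×[0,16]: [(0, 0) (50, 0) (50, 16) (0, 16)]
2. ⊥bis P1·P0 via (43.03,7.995): [(50, 2.6359) (50, 16) (32.6188, 16)]  |A|=116.1421
3. ⊥bis P1·P2 via (38.61,14.11): [(38.7798, 11.263) (50, 2.6359) (50, 16) (38.4973, 16)]  |A|=102.2188
4. ⊥bis P1·P3 via (41.44,11.56): [(43.1275, 7.9201) (50, 2.6359) (50, 16) (39.3816, 16)]  |A|=88.8206
5. ⊥bis P1·P4 via (25.2,10.335): [(43.1275, 7.9201) (50, 2.6359) (50, 16) (39.3816, 16)]  |A|=88.8206
6. ⊥bis P1·P5 via (35.91,11.625): [(43.1275, 7.9201) (50, 2.6359) (50, 16) (39.3816, 16)]  |A|=88.8206
7. ⊥bis P1·P6 via (42.35,14.48): [(42.5312, 9.2062) (43.1275, 7.9201) (50, 2.6359) (50, 16) (42.2978, 16)]  |A|=78.9148
8. ⊥bis P1·P7 via (30.245,11.445): [(42.5312, 9.2062) (43.1275, 7.9201) (50, 2.6359) (50, 16) (42.2978, 16)]  |A|=78.9148
9. ⊥bis P1·P8 via (46.79,12.205): [(42.343, 14.6846) (50, 10.4152) (50, 16) (42.2978, 16)]  |A|=26.4475
10. ⊥bis P1·P9 via (36.02,13.51): [(42.343, 14.6846) (50, 10.4152) (50, 16) (42.2978, 16)]  |A|=26.4475
11. canonical 4-gon: [(42.343, 14.6846) (50, 10.4152) (50, 16) (42.2978, 16)]
12. shoelace: 26.4475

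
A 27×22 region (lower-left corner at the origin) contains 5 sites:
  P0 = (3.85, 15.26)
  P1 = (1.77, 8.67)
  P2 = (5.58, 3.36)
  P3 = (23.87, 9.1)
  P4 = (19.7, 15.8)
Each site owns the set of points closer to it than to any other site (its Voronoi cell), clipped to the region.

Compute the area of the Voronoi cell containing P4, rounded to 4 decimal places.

1. box [0,27]×[0,22]: [(0, 0) (27, 0) (27, 22) (0, 22)]
2. ⊥bis P4·P0 via (11.775,15.53): [(12.3041, 0) (27, 0) (27, 22) (11.5546, 22)]  |A|=331.5546
3. ⊥bis P4·P1 via (10.735,12.235): [(11.9952, 9.0659) (15.6003, 0) (27, 0) (27, 22) (11.5546, 22)]  |A|=316.613
4. ⊥bis P4·P2 via (12.64,9.58): [(11.9511, 10.362) (21.0802, 0) (27, 0) (27, 22) (11.5546, 22)]  |A|=286.086
5. ⊥bis P4·P3 via (21.785,12.45): [(11.9511, 10.362) (14.2456, 7.7576) (27, 15.6958) (27, 22) (11.5546, 22)]  |A|=163.0293
6. canonical 5-gon: [(11.9511, 10.362) (14.2456, 7.7576) (27, 15.6958) (27, 22) (11.5546, 22)]
7. shoelace: 163.0293

Area of P4's cell: 163.0293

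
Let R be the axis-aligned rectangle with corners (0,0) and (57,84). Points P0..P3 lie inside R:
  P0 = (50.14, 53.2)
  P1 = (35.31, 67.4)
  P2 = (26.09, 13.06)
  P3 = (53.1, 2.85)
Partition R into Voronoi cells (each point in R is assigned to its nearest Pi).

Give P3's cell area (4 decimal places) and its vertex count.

1. box [0,57]×[0,84]: [(0, 0) (57, 0) (57, 84) (0, 84)]
2. ⊥bis P3·P0 via (51.62,28.025): [(0, 24.9903) (0, 0) (57, 0) (57, 28.3413)]  |A|=1519.9512
3. ⊥bis P3·P1 via (44.205,35.125): [(9.4471, 25.5457) (0, 22.9421) (0, 0) (57, 0) (57, 28.3413)]  |A|=1510.2761
4. ⊥bis P3·P2 via (39.595,7.955): [(47.0807, 27.7581) (36.5879, 0) (57, 0) (57, 28.3413)]  |A|=423.8625
5. canonical 4-gon: [(47.0807, 27.7581) (36.5879, 0) (57, 0) (57, 28.3413)]
6. shoelace: 423.8625

Area of P3's cell: 423.8625 (4 vertices)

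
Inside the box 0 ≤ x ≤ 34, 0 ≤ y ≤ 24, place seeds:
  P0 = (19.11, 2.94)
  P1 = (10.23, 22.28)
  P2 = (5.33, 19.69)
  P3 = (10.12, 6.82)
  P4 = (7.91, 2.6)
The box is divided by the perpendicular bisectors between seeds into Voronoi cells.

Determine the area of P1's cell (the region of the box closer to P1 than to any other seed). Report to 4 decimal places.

1. box [0,34]×[0,24]: [(0, 0) (34, 0) (34, 24) (0, 24)]
2. ⊥bis P1·P0 via (14.67,12.61): [(0, 5.8742) (34, 21.4854) (34, 24) (0, 24)]  |A|=350.886
3. ⊥bis P1·P2 via (7.78,20.985): [(12.6878, 11.6999) (34, 21.4854) (34, 24) (6.1864, 24)]  |A|=197.8511
4. ⊥bis P1·P3 via (10.175,14.55): [(11.1852, 14.5428) (18.7621, 14.4889) (34, 21.4854) (34, 24) (6.1864, 24)]  |A|=187.1213
5. ⊥bis P1·P4 via (9.07,12.44): [(11.1852, 14.5428) (18.7621, 14.4889) (34, 21.4854) (34, 24) (6.1864, 24)]  |A|=187.1213
6. canonical 5-gon: [(11.1852, 14.5428) (18.7621, 14.4889) (34, 21.4854) (34, 24) (6.1864, 24)]
7. shoelace: 187.1213

Area of P1's cell: 187.1213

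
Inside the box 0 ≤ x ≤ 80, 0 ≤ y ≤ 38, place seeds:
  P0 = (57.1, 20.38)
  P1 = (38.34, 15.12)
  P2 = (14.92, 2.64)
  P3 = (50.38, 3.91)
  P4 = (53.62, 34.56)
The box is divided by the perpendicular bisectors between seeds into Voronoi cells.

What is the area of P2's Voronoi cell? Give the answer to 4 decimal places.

Area of P2's cell: 807.0165

1. box [0,80]×[0,38]: [(0, 0) (80, 0) (80, 38) (0, 38)]
2. ⊥bis P2·P0 via (36.01,11.51): [(0, 0) (40.8509, 0) (24.8689, 38) (0, 38)]  |A|=1248.675
3. ⊥bis P2·P1 via (26.63,8.88): [(0, 0) (31.362, 0) (11.1126, 38) (0, 38)]  |A|=807.0165
4. ⊥bis P2·P3 via (32.65,3.275): [(0, 0) (31.362, 0) (11.1126, 38) (0, 38)]  |A|=807.0165
5. ⊥bis P2·P4 via (34.27,18.6): [(0, 0) (31.362, 0) (11.1126, 38) (0, 38)]  |A|=807.0165
6. canonical 4-gon: [(0, 0) (31.362, 0) (11.1126, 38) (0, 38)]
7. shoelace: 807.0165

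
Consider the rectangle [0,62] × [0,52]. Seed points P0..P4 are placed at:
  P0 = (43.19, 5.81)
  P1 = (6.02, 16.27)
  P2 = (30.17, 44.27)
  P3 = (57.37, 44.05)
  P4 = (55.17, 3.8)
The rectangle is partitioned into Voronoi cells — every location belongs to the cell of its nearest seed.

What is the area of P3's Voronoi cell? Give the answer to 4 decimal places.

Area of P3's cell: 497.4893

1. box [0,62]×[0,52]: [(0, 0) (62, 0) (62, 52) (0, 52)]
2. ⊥bis P3·P0 via (50.28,24.93): [(0, 43.5746) (62, 20.584) (62, 52) (0, 52)]  |A|=1235.0815
3. ⊥bis P3·P1 via (31.695,30.16): [(30.5705, 32.2386) (62, 20.584) (62, 52) (19.8797, 52)]  |A|=909.8721
4. ⊥bis P3·P2 via (43.77,44.16): [(43.6344, 27.3943) (62, 20.584) (62, 52) (43.8334, 52)]  |A|=511.9874
5. ⊥bis P3·P4 via (56.27,23.925): [(43.6344, 27.3943) (52.4232, 24.1353) (62, 23.6118) (62, 52) (43.8334, 52)]  |A|=497.4893
6. canonical 5-gon: [(43.6344, 27.3943) (52.4232, 24.1353) (62, 23.6118) (62, 52) (43.8334, 52)]
7. shoelace: 497.4893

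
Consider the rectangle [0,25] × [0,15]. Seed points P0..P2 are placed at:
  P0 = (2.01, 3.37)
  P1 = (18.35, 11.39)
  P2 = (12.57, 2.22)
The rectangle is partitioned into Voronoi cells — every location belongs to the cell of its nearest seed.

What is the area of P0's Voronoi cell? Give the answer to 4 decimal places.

Area of P0's cell: 113.0765

1. box [0,25]×[0,15]: [(0, 0) (25, 0) (25, 15) (0, 15)]
2. ⊥bis P0·P1 via (10.18,7.38): [(0, 0) (13.8023, 0) (6.44, 15) (0, 15)]  |A|=151.8165
3. ⊥bis P0·P2 via (7.29,2.795): [(0, 0) (6.9856, 0) (8.2234, 11.3663) (6.44, 15) (0, 15)]  |A|=113.0765
4. canonical 5-gon: [(0, 0) (6.9856, 0) (8.2234, 11.3663) (6.44, 15) (0, 15)]
5. shoelace: 113.0765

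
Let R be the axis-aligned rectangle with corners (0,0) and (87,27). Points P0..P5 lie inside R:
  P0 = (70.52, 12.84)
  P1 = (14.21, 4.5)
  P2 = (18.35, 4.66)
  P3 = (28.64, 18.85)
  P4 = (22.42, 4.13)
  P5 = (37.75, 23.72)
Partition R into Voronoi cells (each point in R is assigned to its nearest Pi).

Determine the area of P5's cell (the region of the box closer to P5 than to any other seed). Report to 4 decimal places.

Area of P5's cell: 402.8128

1. box [0,87]×[0,27]: [(0, 0) (87, 0) (87, 27) (0, 27)]
2. ⊥bis P5·P0 via (54.135,18.28): [(0, 0) (48.0658, 0) (57.0301, 27) (0, 27)]  |A|=1418.7957
3. ⊥bis P5·P1 via (25.98,14.11): [(37.5006, 0) (48.0658, 0) (57.0301, 27) (15.4555, 27)]  |A|=703.8882
4. ⊥bis P5·P2 via (28.05,14.19): [(41.9913, 0) (48.0658, 0) (57.0301, 27) (15.4645, 27)]  |A|=643.1422
5. ⊥bis P5·P3 via (33.195,21.285): [(44.5735, 0) (48.0658, 0) (57.0301, 27) (30.1399, 27)]  |A|=410.1652
6. ⊥bis P5·P4 via (30.085,13.925): [(42.1958, 4.4478) (47.8796, 0) (48.0658, 0) (57.0301, 27) (30.1399, 27)]  |A|=402.8128
7. canonical 5-gon: [(42.1958, 4.4478) (47.8796, 0) (48.0658, 0) (57.0301, 27) (30.1399, 27)]
8. shoelace: 402.8128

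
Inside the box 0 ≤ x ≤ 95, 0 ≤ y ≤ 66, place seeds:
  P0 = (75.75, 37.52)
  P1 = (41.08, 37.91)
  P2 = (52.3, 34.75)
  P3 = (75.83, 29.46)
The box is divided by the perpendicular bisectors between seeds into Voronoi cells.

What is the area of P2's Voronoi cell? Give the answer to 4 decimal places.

Area of P2's cell: 1039.4326

1. box [0,95]×[0,66]: [(0, 0) (95, 0) (95, 66) (0, 66)]
2. ⊥bis P2·P0 via (64.025,36.135): [(0, 0) (68.2934, 0) (60.4972, 66) (0, 66)]  |A|=4250.091
3. ⊥bis P2·P1 via (46.69,36.33): [(36.458, 0) (68.2934, 0) (60.4972, 66) (55.0463, 66)]  |A|=1230.4498
4. ⊥bis P2·P3 via (64.065,32.105): [(36.458, 0) (56.8472, 0) (64.3508, 33.3765) (60.4972, 66) (55.0463, 66)]  |A|=1039.4326
5. canonical 5-gon: [(36.458, 0) (56.8472, 0) (64.3508, 33.3765) (60.4972, 66) (55.0463, 66)]
6. shoelace: 1039.4326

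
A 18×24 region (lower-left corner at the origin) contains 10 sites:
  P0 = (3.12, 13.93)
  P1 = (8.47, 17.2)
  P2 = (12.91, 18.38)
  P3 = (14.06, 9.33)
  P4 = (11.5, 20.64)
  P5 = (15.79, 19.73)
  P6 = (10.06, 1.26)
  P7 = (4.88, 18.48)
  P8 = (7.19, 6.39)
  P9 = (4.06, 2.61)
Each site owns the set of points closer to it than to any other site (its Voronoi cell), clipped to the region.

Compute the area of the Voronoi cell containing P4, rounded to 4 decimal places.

Area of P4's cell: 29.3644

1. box [0,18]×[0,24]: [(0, 0) (18, 0) (18, 24) (0, 24)]
2. ⊥bis P4·P0 via (7.31,17.285): [(18, 3.9344) (18, 24) (1.9332, 24)]  |A|=161.1947
3. ⊥bis P4·P1 via (9.985,18.92): [(18, 11.8603) (18, 24) (4.2176, 24)]  |A|=83.6572
4. ⊥bis P4·P2 via (12.205,19.51): [(10.5134, 18.4546) (18, 23.1255) (18, 24) (4.2176, 24)]  |A|=41.4881
5. ⊥bis P4·P3 via (12.78,14.985): [(10.5134, 18.4546) (18, 23.1255) (18, 24) (4.2176, 24)]  |A|=41.4881
6. ⊥bis P4·P5 via (13.645,20.185): [(10.5134, 18.4546) (13.6996, 20.4425) (14.4542, 24) (4.2176, 24)]  |A|=33.3006
7. ⊥bis P4·P6 via (10.78,10.95): [(10.5134, 18.4546) (13.6996, 20.4425) (14.4542, 24) (4.2176, 24)]  |A|=33.3006
8. ⊥bis P4·P7 via (8.19,19.56): [(7.7591, 20.8806) (10.5134, 18.4546) (13.6996, 20.4425) (14.4542, 24) (6.7413, 24)]  |A|=29.3644
9. ⊥bis P4·P8 via (9.345,13.515): [(7.7591, 20.8806) (10.5134, 18.4546) (13.6996, 20.4425) (14.4542, 24) (6.7413, 24)]  |A|=29.3644
10. ⊥bis P4·P9 via (7.78,11.625): [(7.7591, 20.8806) (10.5134, 18.4546) (13.6996, 20.4425) (14.4542, 24) (6.7413, 24)]  |A|=29.3644
11. canonical 5-gon: [(7.7591, 20.8806) (10.5134, 18.4546) (13.6996, 20.4425) (14.4542, 24) (6.7413, 24)]
12. shoelace: 29.3644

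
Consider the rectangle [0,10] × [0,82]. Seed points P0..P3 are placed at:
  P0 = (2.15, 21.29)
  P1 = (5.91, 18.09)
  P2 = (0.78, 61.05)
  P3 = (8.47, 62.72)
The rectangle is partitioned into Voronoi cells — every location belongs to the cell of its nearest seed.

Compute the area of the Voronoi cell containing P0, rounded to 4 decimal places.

1. box [0,10]×[0,82]: [(0, 0) (10, 0) (10, 82) (0, 82)]
2. ⊥bis P0·P1 via (4.03,19.69): [(0, 14.9548) (10, 26.7048) (10, 82) (0, 82)]  |A|=611.7025
3. ⊥bis P0·P2 via (1.465,41.17): [(0, 41.1195) (0, 14.9548) (10, 26.7048) (10, 41.4641)]  |A|=204.6205
4. ⊥bis P0·P3 via (5.31,42.005): [(9.0667, 41.4319) (0, 41.1195) (0, 14.9548) (10, 26.7048) (10, 41.2896)]  |A|=204.5391
5. canonical 5-gon: [(9.0667, 41.4319) (0, 41.1195) (0, 14.9548) (10, 26.7048) (10, 41.2896)]
6. shoelace: 204.5391

Area of P0's cell: 204.5391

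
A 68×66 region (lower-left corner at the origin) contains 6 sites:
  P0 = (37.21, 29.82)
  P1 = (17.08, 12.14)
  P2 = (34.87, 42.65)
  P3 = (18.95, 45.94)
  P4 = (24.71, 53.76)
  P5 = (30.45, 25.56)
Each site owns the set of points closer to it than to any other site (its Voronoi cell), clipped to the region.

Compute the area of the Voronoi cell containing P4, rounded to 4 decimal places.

1. box [0,68]×[0,66]: [(0, 0) (68, 0) (68, 66) (0, 66)]
2. ⊥bis P4·P0 via (30.96,41.79): [(0, 25.6246) (68, 61.13) (68, 66) (0, 66)]  |A|=1538.3435
3. ⊥bis P4·P1 via (20.895,32.95): [(0, 36.7806) (15.8137, 33.8815) (68, 61.13) (68, 66) (0, 66)]  |A|=1450.1347
4. ⊥bis P4·P2 via (29.79,48.205): [(0, 36.7806) (14.4089, 34.1391) (49.2489, 66) (0, 66)]  |A|=995.067
5. ⊥bis P4·P3 via (21.83,49.85): [(0, 65.9294) (27.2352, 45.8687) (49.2489, 66) (0, 66)]  |A|=496.6846
6. ⊥bis P4·P5 via (27.58,39.66): [(0, 65.9294) (27.2352, 45.8687) (49.2489, 66) (0, 66)]  |A|=496.6846
7. canonical 4-gon: [(0, 65.9294) (27.2352, 45.8687) (49.2489, 66) (0, 66)]
8. shoelace: 496.6846

Area of P4's cell: 496.6846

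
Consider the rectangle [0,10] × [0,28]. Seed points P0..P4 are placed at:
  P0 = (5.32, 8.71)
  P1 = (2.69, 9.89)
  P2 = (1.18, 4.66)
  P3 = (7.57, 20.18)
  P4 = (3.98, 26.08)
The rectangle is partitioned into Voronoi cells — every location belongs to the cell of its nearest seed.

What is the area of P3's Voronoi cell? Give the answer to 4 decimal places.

1. box [0,10]×[0,28]: [(0, 0) (10, 0) (10, 28) (0, 28)]
2. ⊥bis P3·P0 via (6.445,14.445): [(0, 15.7093) (10, 13.7476) (10, 28) (0, 28)]  |A|=132.7154
3. ⊥bis P3·P1 via (5.13,15.035): [(0, 17.4679) (6.324, 14.4687) (10, 13.7476) (10, 28) (0, 28)]  |A|=127.1547
4. ⊥bis P3·P2 via (4.375,12.42): [(0, 17.4679) (6.324, 14.4687) (10, 13.7476) (10, 28) (0, 28)]  |A|=127.1547
5. ⊥bis P3·P4 via (5.775,23.13): [(0, 19.6161) (0, 17.4679) (6.324, 14.4687) (10, 13.7476) (10, 25.7008)]  |A|=73.739
6. canonical 5-gon: [(0, 19.6161) (0, 17.4679) (6.324, 14.4687) (10, 13.7476) (10, 25.7008)]
7. shoelace: 73.739

Area of P3's cell: 73.7390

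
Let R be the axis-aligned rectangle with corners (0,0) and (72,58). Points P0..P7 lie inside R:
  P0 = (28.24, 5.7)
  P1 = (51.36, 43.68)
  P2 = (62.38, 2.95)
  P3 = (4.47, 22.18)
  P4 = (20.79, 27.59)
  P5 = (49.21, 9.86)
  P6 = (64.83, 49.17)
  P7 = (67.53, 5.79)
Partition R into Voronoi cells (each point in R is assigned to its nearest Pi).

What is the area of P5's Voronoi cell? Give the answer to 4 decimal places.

1. box [0,72]×[0,58]: [(0, 0) (72, 0) (72, 58) (0, 58)]
2. ⊥bis P5·P0 via (38.725,7.78): [(40.2684, 0) (72, 0) (72, 58) (28.7624, 58)]  |A|=2174.1065
3. ⊥bis P5·P1 via (50.285,26.77): [(34.762, 27.7568) (40.2684, 0) (72, 0) (72, 25.3895)]  |A|=913.1119
4. ⊥bis P5·P2 via (55.795,6.405): [(65.9573, 25.7737) (34.762, 27.7568) (40.2684, 0) (52.4344, 0)]  |A|=584.2631
5. ⊥bis P5·P3 via (26.84,16.02): [(65.9573, 25.7737) (34.762, 27.7568) (40.2684, 0) (52.4344, 0)]  |A|=584.2631
6. ⊥bis P5·P4 via (35,18.725): [(65.9573, 25.7737) (40.4105, 27.3977) (36.1789, 20.6147) (40.2684, 0) (52.4344, 0)]  |A|=564.3461
7. ⊥bis P5·P6 via (57.02,29.515): [(65.9573, 25.7737) (40.4105, 27.3977) (36.1789, 20.6147) (40.2684, 0) (52.4344, 0)]  |A|=564.3461
8. ⊥bis P5·P7 via (58.37,7.825): [(59.7139, 13.8741) (62.4076, 25.9993) (40.4105, 27.3977) (36.1789, 20.6147) (40.2684, 0) (52.4344, 0)]  |A|=542.522
9. canonical 6-gon: [(59.7139, 13.8741) (62.4076, 25.9993) (40.4105, 27.3977) (36.1789, 20.6147) (40.2684, 0) (52.4344, 0)]
10. shoelace: 542.522

Area of P5's cell: 542.5220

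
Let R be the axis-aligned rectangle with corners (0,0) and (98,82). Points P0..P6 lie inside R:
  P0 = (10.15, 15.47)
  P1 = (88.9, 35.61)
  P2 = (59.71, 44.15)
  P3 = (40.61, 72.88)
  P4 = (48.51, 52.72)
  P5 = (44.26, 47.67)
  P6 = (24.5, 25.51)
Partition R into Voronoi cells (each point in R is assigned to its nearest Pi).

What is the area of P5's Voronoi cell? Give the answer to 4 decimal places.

1. box [0,98]×[0,82]: [(0, 0) (98, 0) (98, 82) (0, 82)]
2. ⊥bis P5·P0 via (27.205,31.57): [(0, 60.3887) (57.0072, 0) (98, 0) (98, 82) (0, 82)]  |A|=6314.7034
3. ⊥bis P5·P1 via (66.58,41.64): [(0, 60.3887) (55.7036, 1.381) (77.4837, 82) (0, 82)]  |A|=3725.2432
4. ⊥bis P5·P2 via (51.985,45.91): [(0, 60.3887) (44.5353, 13.2117) (60.2074, 82) (0, 82)]  |A|=2552.0157
5. ⊥bis P5·P3 via (42.435,60.275): [(5.1969, 54.8835) (44.5353, 13.2117) (55.6952, 62.1949)]  |A|=1195.9854
6. ⊥bis P5·P4 via (46.385,50.195): [(35.5859, 59.2834) (5.1969, 54.8835) (44.5353, 13.2117) (51.9032, 45.551)]  |A|=1034.1569
7. ⊥bis P5·P6 via (34.38,36.59): [(35.5859, 59.2834) (12.6538, 55.9632) (47.2475, 25.1161) (51.9032, 45.551)]  |A|=609.8105
8. canonical 4-gon: [(35.5859, 59.2834) (12.6538, 55.9632) (47.2475, 25.1161) (51.9032, 45.551)]
9. shoelace: 609.8105

Area of P5's cell: 609.8105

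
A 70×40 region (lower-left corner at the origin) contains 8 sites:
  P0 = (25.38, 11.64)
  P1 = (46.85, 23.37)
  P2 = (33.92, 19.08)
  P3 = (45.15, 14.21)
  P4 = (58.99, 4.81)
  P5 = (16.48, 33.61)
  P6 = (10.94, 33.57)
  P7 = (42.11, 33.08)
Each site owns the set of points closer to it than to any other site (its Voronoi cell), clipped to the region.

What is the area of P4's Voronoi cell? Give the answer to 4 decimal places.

1. box [0,70]×[0,40]: [(0, 0) (70, 0) (70, 40) (0, 40)]
2. ⊥bis P4·P0 via (42.185,8.225): [(40.5136, 0) (70, 0) (70, 40) (48.6421, 40)]  |A|=1016.8865
3. ⊥bis P4·P1 via (52.92,14.09): [(41.9139, 6.891) (40.5136, 0) (70, 0) (70, 25.2619)]  |A|=456.3497
4. ⊥bis P4·P2 via (46.455,11.945): [(44.5654, 8.6253) (40.9898, 2.3436) (40.5136, 0) (70, 0) (70, 25.2619)]  |A|=451.1223
5. ⊥bis P4·P3 via (52.07,9.51): [(56.9879, 16.7508) (45.6109, 0) (70, 0) (70, 25.2619)]  |A|=368.624
6. ⊥bis P4·P5 via (37.735,19.21): [(56.9879, 16.7508) (45.6109, 0) (70, 0) (70, 25.2619)]  |A|=368.624
7. ⊥bis P4·P6 via (34.965,19.19): [(56.9879, 16.7508) (45.6109, 0) (70, 0) (70, 25.2619)]  |A|=368.624
8. ⊥bis P4·P7 via (50.55,18.945): [(56.9879, 16.7508) (45.6109, 0) (70, 0) (70, 25.2619)]  |A|=368.624
9. canonical 4-gon: [(56.9879, 16.7508) (45.6109, 0) (70, 0) (70, 25.2619)]
10. shoelace: 368.624

Area of P4's cell: 368.6240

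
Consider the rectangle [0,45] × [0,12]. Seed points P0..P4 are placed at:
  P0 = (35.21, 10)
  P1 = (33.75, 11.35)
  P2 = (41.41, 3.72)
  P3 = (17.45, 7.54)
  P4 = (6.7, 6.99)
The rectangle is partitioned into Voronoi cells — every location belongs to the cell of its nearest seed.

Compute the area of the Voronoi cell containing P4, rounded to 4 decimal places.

Area of P4's cell: 145.6767

1. box [0,45]×[0,12]: [(0, 0) (45, 0) (45, 12) (0, 12)]
2. ⊥bis P4·P0 via (20.955,8.495): [(0, 0) (21.8519, 0) (20.585, 12) (0, 12)]  |A|=254.621
3. ⊥bis P4·P1 via (20.225,9.17): [(0, 0) (21.703, 0) (19.7689, 12) (0, 12)]  |A|=248.8314
4. ⊥bis P4·P2 via (24.055,5.355): [(0, 0) (21.703, 0) (19.7689, 12) (0, 12)]  |A|=248.8314
5. ⊥bis P4·P3 via (12.075,7.265): [(0, 0) (12.4467, 0) (11.8327, 12) (0, 12)]  |A|=145.6767
6. canonical 4-gon: [(0, 0) (12.4467, 0) (11.8327, 12) (0, 12)]
7. shoelace: 145.6767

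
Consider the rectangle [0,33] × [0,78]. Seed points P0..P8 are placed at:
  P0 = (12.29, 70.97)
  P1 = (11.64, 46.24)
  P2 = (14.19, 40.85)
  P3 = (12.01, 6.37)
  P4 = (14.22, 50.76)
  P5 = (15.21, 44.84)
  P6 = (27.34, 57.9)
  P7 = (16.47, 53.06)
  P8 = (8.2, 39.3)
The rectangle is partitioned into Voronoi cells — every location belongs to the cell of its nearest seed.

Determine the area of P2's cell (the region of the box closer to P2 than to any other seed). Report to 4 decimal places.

Area of P2's cell: 355.5632

1. box [0,33]×[0,78]: [(0, 0) (33, 0) (33, 78) (0, 78)]
2. ⊥bis P2·P0 via (13.24,55.91): [(0, 55.0748) (0, 0) (33, 0) (33, 57.1565)]  |A|=1851.8163
3. ⊥bis P2·P1 via (12.915,43.545): [(0, 37.4349) (0, 0) (33, 0) (33, 53.0472)]  |A|=1492.9549
4. ⊥bis P2·P3 via (13.1,23.61): [(0, 37.4349) (0, 24.4382) (33, 22.3518) (33, 53.0472)]  |A|=720.9187
5. ⊥bis P2·P4 via (14.205,45.805): [(17.6698, 45.7945) (0, 37.4349) (0, 24.4382) (33, 22.3518) (33, 45.7481)]  |A|=664.9708
6. ⊥bis P2·P5 via (14.7,42.845): [(12.5806, 43.3868) (0, 37.4349) (0, 24.4382) (33, 22.3518) (33, 38.1668)]  |A|=568.9946
7. ⊥bis P2·P6 via (20.765,49.375): [(12.5806, 43.3868) (0, 37.4349) (0, 24.4382) (33, 22.3518) (33, 38.1668)]  |A|=568.9946
8. ⊥bis P2·P7 via (15.33,46.955): [(12.5806, 43.3868) (0, 37.4349) (0, 24.4382) (33, 22.3518) (33, 38.1668)]  |A|=568.9946
9. ⊥bis P2·P8 via (11.195,40.075): [(12.5806, 43.3868) (10.5826, 42.4416) (15.4947, 23.4586) (33, 22.3518) (33, 38.1668)]  |A|=355.5632
10. canonical 5-gon: [(12.5806, 43.3868) (10.5826, 42.4416) (15.4947, 23.4586) (33, 22.3518) (33, 38.1668)]
11. shoelace: 355.5632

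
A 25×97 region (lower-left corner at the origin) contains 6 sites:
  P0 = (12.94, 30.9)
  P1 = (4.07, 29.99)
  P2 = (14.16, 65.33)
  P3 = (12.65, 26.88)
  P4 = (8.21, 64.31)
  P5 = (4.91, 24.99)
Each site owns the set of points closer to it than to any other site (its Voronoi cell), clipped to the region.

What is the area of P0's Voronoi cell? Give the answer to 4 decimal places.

1. box [0,25]×[0,97]: [(0, 0) (25, 0) (25, 97) (0, 97)]
2. ⊥bis P0·P1 via (8.505,30.445): [(11.6284, 0) (25, 0) (25, 97) (1.6769, 97)]  |A|=1779.6897
3. ⊥bis P0·P2 via (13.55,48.115): [(6.6672, 48.3589) (11.6284, 0) (25, 0) (25, 47.7093)]  |A|=760.6401
4. ⊥bis P0·P3 via (12.795,28.89): [(6.6672, 48.3589) (8.6337, 29.1902) (25, 28.0095) (25, 47.7093)]  |A|=336.2751
5. ⊥bis P0·P4 via (10.575,47.605): [(14.0518, 48.0972) (6.7993, 47.0705) (8.6337, 29.1902) (25, 28.0095) (25, 47.7093)]  |A|=331.5352
6. ⊥bis P0·P5 via (8.925,27.945): [(14.0518, 48.0972) (6.7993, 47.0705) (8.6337, 29.1902) (25, 28.0095) (25, 47.7093)]  |A|=331.5352
7. canonical 5-gon: [(14.0518, 48.0972) (6.7993, 47.0705) (8.6337, 29.1902) (25, 28.0095) (25, 47.7093)]
8. shoelace: 331.5352

Area of P0's cell: 331.5352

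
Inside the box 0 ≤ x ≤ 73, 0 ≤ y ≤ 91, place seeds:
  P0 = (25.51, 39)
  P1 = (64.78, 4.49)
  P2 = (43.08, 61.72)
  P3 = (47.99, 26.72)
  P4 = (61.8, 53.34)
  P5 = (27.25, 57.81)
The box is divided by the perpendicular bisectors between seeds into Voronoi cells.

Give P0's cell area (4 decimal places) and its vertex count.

1. box [0,73]×[0,91]: [(0, 0) (73, 0) (73, 91) (0, 91)]
2. ⊥bis P0·P1 via (45.145,21.745): [(0, 0) (26.0358, 0) (73, 53.4421) (73, 91) (0, 91)]  |A|=5388.0669
3. ⊥bis P0·P2 via (34.295,50.36): [(0, 76.8813) (0, 0) (26.0358, 0) (55.7267, 33.7863)]  |A|=2581.9958
4. ⊥bis P0·P3 via (36.75,32.86): [(42.7415, 43.8281) (0, 76.8813) (0, 0) (18.7998, 0)]  |A|=2054.9889
5. ⊥bis P0·P4 via (43.655,46.17): [(42.7415, 43.8281) (0, 76.8813) (0, 0) (18.7998, 0)]  |A|=2054.9889
6. ⊥bis P0·P5 via (26.38,48.405): [(42.7415, 43.8281) (38.2419, 47.3077) (0, 50.8453) (0, 0) (18.7998, 0)]  |A|=1557.1551
7. canonical 5-gon: [(42.7415, 43.8281) (38.2419, 47.3077) (0, 50.8453) (0, 0) (18.7998, 0)]
8. shoelace: 1557.1551

Area of P0's cell: 1557.1551 (5 vertices)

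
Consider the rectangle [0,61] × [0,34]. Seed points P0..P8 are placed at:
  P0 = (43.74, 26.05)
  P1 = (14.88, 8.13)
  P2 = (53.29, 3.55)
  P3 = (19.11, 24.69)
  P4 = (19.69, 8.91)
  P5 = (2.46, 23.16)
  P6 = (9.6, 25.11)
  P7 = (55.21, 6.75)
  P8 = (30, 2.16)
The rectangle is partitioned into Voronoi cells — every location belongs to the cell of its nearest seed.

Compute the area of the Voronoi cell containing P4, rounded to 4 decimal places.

1. box [0,61]×[0,34]: [(0, 0) (61, 0) (61, 34) (0, 34)]
2. ⊥bis P4·P0 via (31.715,17.48): [(0, 0) (44.1727, 0) (19.9415, 34) (0, 34)]  |A|=1089.941
3. ⊥bis P4·P1 via (17.285,8.52): [(18.6666, 0) (44.1727, 0) (19.9415, 34) (13.1531, 34)]  |A|=549.0056
4. ⊥bis P4·P2 via (36.49,6.23): [(18.6666, 0) (35.4962, 0) (37.0831, 9.9478) (19.9415, 34) (13.1531, 34)]  |A|=505.8495
5. ⊥bis P4·P3 via (19.4,16.8): [(15.9628, 16.6737) (18.6666, 0) (35.4962, 0) (37.0831, 9.9478) (31.8729, 17.2584)]  |A|=310.3719
6. ⊥bis P4·P5 via (11.075,16.035): [(15.9628, 16.6737) (18.6666, 0) (35.4962, 0) (37.0831, 9.9478) (31.8729, 17.2584)]  |A|=310.3719
7. ⊥bis P4·P6 via (14.645,17.01): [(15.9628, 16.6737) (18.6666, 0) (35.4962, 0) (37.0831, 9.9478) (31.8729, 17.2584)]  |A|=310.3719
8. ⊥bis P4·P7 via (37.45,7.83): [(15.9628, 16.6737) (18.6666, 0) (35.4962, 0) (37.0831, 9.9478) (31.8729, 17.2584)]  |A|=310.3719
9. ⊥bis P4·P8 via (24.845,5.535): [(15.9628, 16.6737) (18.6666, 0) (21.2212, 0) (32.2104, 16.7849) (31.8729, 17.2584)]  |A|=160.9087
10. canonical 5-gon: [(15.9628, 16.6737) (18.6666, 0) (21.2212, 0) (32.2104, 16.7849) (31.8729, 17.2584)]
11. shoelace: 160.9087

Area of P4's cell: 160.9087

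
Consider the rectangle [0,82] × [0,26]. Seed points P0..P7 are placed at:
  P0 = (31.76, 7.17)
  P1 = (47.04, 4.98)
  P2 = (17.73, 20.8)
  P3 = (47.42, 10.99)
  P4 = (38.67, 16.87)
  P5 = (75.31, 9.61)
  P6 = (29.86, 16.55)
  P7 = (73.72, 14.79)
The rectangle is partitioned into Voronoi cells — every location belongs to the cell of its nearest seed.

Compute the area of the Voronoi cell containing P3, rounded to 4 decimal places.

1. box [0,82]×[0,26]: [(0, 0) (82, 0) (82, 26) (0, 26)]
2. ⊥bis P3·P0 via (39.59,9.08): [(41.8049, 0) (82, 0) (82, 26) (35.4626, 26)]  |A|=1127.5217
3. ⊥bis P3·P1 via (47.23,7.985): [(39.7416, 8.4585) (82, 5.7866) (82, 26) (35.4626, 26)]  |A|=835.2617
4. ⊥bis P3·P2 via (32.575,15.895): [(35.6543, 25.2144) (39.7416, 8.4585) (82, 5.7866) (82, 26) (35.9138, 26)]  |A|=835.0845
5. ⊥bis P3·P4 via (43.045,13.93): [(39.6421, 8.8662) (39.7416, 8.4585) (82, 5.7866) (82, 26) (51.156, 26)]  |A|=700.8182
6. ⊥bis P3·P5 via (61.365,10.3): [(39.6421, 8.8662) (39.7416, 8.4585) (61.2067, 7.1013) (62.1418, 26) (51.156, 26)]  |A|=303.0195
7. ⊥bis P3·P6 via (38.64,13.77): [(39.6421, 8.8662) (39.7416, 8.4585) (61.2067, 7.1013) (62.1418, 26) (51.156, 26)]  |A|=303.0195
8. ⊥bis P3·P7 via (60.57,12.89): [(39.6421, 8.8662) (39.7416, 8.4585) (61.2067, 7.1013) (61.2577, 8.1307) (58.6758, 26) (51.156, 26)]  |A|=272.0514
9. canonical 6-gon: [(39.6421, 8.8662) (39.7416, 8.4585) (61.2067, 7.1013) (61.2577, 8.1307) (58.6758, 26) (51.156, 26)]
10. shoelace: 272.0514

Area of P3's cell: 272.0514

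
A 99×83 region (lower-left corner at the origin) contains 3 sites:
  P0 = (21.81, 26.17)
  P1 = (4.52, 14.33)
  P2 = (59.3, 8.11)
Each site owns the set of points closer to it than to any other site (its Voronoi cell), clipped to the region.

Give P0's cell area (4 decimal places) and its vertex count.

1. box [0,99]×[0,83]: [(0, 0) (99, 0) (99, 83) (0, 83)]
2. ⊥bis P0·P1 via (13.165,20.25): [(0, 39.4749) (27.032, 0) (99, 0) (99, 83) (0, 83)]  |A|=7683.4577
3. ⊥bis P0·P2 via (40.555,17.14): [(0, 39.4749) (27.032, 0) (32.2982, 0) (72.2816, 83) (0, 83)]  |A|=3806.5198
4. canonical 5-gon: [(0, 39.4749) (27.032, 0) (32.2982, 0) (72.2816, 83) (0, 83)]
5. shoelace: 3806.5198

Area of P0's cell: 3806.5198 (5 vertices)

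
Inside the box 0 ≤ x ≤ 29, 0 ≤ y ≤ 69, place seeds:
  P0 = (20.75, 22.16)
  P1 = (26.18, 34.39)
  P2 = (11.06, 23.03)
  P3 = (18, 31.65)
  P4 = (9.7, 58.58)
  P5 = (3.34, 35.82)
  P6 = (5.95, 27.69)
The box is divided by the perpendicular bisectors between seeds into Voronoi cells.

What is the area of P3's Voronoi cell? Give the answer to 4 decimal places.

1. box [0,29]×[0,69]: [(0, 0) (29, 0) (29, 69) (0, 69)]
2. ⊥bis P3·P0 via (19.375,26.905): [(0, 21.2905) (29, 29.6941) (29, 69) (0, 69)]  |A|=1261.7225
3. ⊥bis P3·P1 via (22.09,33.02): [(0, 21.2905) (23.7169, 28.1632) (10.038, 69) (0, 69)]  |A|=770.7197
4. ⊥bis P3·P2 via (14.53,27.34): [(0, 39.0382) (16.2096, 25.9877) (23.7169, 28.1632) (10.038, 69) (0, 69)]  |A|=626.8786
5. ⊥bis P3·P4 via (13.85,45.115): [(0, 40.8463) (0, 39.0382) (16.2096, 25.9877) (23.7169, 28.1632) (17.6467, 46.2852)]  |A|=264.4635
6. ⊥bis P3·P5 via (10.67,33.735): [(13.9125, 45.1343) (9.9092, 31.0602) (16.2096, 25.9877) (23.7169, 28.1632) (17.6467, 46.2852)]  |A|=166.1854
7. ⊥bis P3·P6 via (11.975,29.67): [(13.9125, 45.1343) (10.6557, 33.6846) (12.097, 29.2988) (16.2096, 25.9877) (23.7169, 28.1632) (17.6467, 46.2852)]  |A|=162.6572
8. canonical 6-gon: [(13.9125, 45.1343) (10.6557, 33.6846) (12.097, 29.2988) (16.2096, 25.9877) (23.7169, 28.1632) (17.6467, 46.2852)]
9. shoelace: 162.6572

Area of P3's cell: 162.6572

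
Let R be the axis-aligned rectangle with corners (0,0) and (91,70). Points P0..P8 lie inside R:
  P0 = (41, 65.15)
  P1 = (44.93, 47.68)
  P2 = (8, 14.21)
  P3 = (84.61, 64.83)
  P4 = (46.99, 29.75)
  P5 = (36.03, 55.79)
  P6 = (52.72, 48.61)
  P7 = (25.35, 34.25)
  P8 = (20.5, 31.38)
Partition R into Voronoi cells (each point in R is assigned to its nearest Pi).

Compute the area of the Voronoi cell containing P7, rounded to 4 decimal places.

1. box [0,91]×[0,70]: [(0, 0) (91, 0) (91, 70) (0, 70)]
2. ⊥bis P7·P0 via (33.175,49.7): [(0, 66.5022) (0, 0) (91, 0) (91, 20.4132)]  |A|=3954.6531
3. ⊥bis P7·P1 via (35.14,40.965): [(27.0053, 52.8248) (0, 66.5022) (0, 0) (63.2381, 0)]  |A|=2568.2253
4. ⊥bis P7·P2 via (16.675,24.23): [(27.0053, 52.8248) (0, 66.5022) (0, 38.6667) (44.6617, 0) (63.2381, 0)]  |A|=1704.7653
5. ⊥bis P7·P3 via (54.98,49.54): [(27.0053, 52.8248) (0, 66.5022) (0, 38.6667) (44.6617, 0) (63.2381, 0)]  |A|=1704.7653
6. ⊥bis P7·P4 via (36.17,32): [(37.3609, 37.727) (27.0053, 52.8248) (0, 66.5022) (0, 38.6667) (31.8265, 11.1124)]  |A|=1152.7962
7. ⊥bis P7·P5 via (30.69,45.02): [(37.3609, 37.727) (33.2186, 43.7663) (0, 60.2368) (0, 38.6667) (31.8265, 11.1124)]  |A|=968.9082
8. ⊥bis P7·P6 via (39.035,41.43): [(37.3609, 37.727) (33.2186, 43.7663) (0, 60.2368) (0, 38.6667) (31.8265, 11.1124)]  |A|=968.9082
9. ⊥bis P7·P8 via (22.925,32.815): [(32.8513, 16.0406) (37.3609, 37.727) (33.2186, 43.7663) (9.4794, 55.5367)]  |A|=389.7877
10. canonical 4-gon: [(32.8513, 16.0406) (37.3609, 37.727) (33.2186, 43.7663) (9.4794, 55.5367)]
11. shoelace: 389.7877

Area of P7's cell: 389.7877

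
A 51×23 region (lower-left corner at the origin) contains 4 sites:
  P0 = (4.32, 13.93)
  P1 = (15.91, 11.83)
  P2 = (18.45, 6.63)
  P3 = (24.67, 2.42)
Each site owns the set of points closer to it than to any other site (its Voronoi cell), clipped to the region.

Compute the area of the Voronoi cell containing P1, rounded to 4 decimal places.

1. box [0,51]×[0,23]: [(0, 0) (51, 0) (51, 23) (0, 23)]
2. ⊥bis P1·P0 via (10.115,12.88): [(7.7813, 0) (51, 0) (51, 23) (11.9486, 23)]  |A|=946.106
3. ⊥bis P1·P2 via (17.18,9.23): [(8.7034, 5.0895) (45.3706, 23) (11.9486, 23)]  |A|=299.3011
4. ⊥bis P1·P3 via (20.29,7.125): [(8.7034, 5.0895) (28.4808, 14.75) (37.3429, 23) (11.9486, 23)]  |A|=266.1871
5. canonical 4-gon: [(8.7034, 5.0895) (28.4808, 14.75) (37.3429, 23) (11.9486, 23)]
6. shoelace: 266.1871

Area of P1's cell: 266.1871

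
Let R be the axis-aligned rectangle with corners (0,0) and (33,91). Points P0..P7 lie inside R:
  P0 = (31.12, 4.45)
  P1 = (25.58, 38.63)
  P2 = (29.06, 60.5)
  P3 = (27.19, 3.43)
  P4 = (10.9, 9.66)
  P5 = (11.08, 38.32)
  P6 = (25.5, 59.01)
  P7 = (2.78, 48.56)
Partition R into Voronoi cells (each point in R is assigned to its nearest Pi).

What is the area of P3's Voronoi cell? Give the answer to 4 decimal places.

Area of P3's cell: 144.7833

1. box [0,33]×[0,91]: [(0, 0) (33, 0) (33, 91) (0, 91)]
2. ⊥bis P3·P0 via (29.155,3.94): [(0, 0) (30.1776, 0) (6.5593, 91) (0, 91)]  |A|=1671.5276
3. ⊥bis P3·P1 via (26.385,21.03): [(0, 19.8232) (0, 0) (30.1776, 0) (24.739, 20.9547)]  |A|=561.384
4. ⊥bis P3·P2 via (28.125,31.965): [(0, 19.8232) (0, 0) (30.1776, 0) (24.739, 20.9547)]  |A|=561.384
5. ⊥bis P3·P4 via (19.045,6.545): [(24.5526, 20.9462) (16.5419, 0) (30.1776, 0) (24.739, 20.9547)]  |A|=144.7833
6. ⊥bis P3·P5 via (19.135,20.875): [(24.5526, 20.9462) (16.5419, 0) (30.1776, 0) (24.739, 20.9547)]  |A|=144.7833
7. ⊥bis P3·P6 via (26.345,31.22): [(24.5526, 20.9462) (16.5419, 0) (30.1776, 0) (24.739, 20.9547)]  |A|=144.7833
8. ⊥bis P3·P7 via (14.985,25.995): [(24.5526, 20.9462) (16.5419, 0) (30.1776, 0) (24.739, 20.9547)]  |A|=144.7833
9. canonical 4-gon: [(24.5526, 20.9462) (16.5419, 0) (30.1776, 0) (24.739, 20.9547)]
10. shoelace: 144.7833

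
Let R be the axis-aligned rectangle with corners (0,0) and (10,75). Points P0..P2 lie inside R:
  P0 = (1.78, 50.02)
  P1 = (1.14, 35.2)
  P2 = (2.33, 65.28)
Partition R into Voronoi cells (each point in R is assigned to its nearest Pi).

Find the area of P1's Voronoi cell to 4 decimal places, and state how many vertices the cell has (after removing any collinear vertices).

Area of P1's cell: 424.5713 (4 vertices)

1. box [0,10]×[0,75]: [(0, 0) (10, 0) (10, 75) (0, 75)]
2. ⊥bis P1·P0 via (1.46,42.61): [(0, 42.673) (0, 0) (10, 0) (10, 42.2412)]  |A|=424.5713
3. ⊥bis P1·P2 via (1.735,50.24): [(0, 42.673) (0, 0) (10, 0) (10, 42.2412)]  |A|=424.5713
4. canonical 4-gon: [(0, 42.673) (0, 0) (10, 0) (10, 42.2412)]
5. shoelace: 424.5713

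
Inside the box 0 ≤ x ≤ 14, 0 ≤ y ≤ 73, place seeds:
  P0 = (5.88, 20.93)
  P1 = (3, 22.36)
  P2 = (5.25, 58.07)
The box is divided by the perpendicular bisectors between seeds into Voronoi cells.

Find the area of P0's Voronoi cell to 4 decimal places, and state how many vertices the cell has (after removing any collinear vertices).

Area of P0's cell: 374.8165 (5 vertices)

1. box [0,14]×[0,73]: [(0, 0) (14, 0) (14, 73) (0, 73)]
2. ⊥bis P0·P1 via (4.44,21.645): [(0, 12.7029) (0, 0) (14, 0) (14, 40.8987)]  |A|=375.2113
3. ⊥bis P0·P2 via (5.565,39.5): [(13.3713, 39.6324) (0, 12.7029) (0, 0) (14, 0) (14, 39.6431)]  |A|=374.8165
4. canonical 5-gon: [(13.3713, 39.6324) (0, 12.7029) (0, 0) (14, 0) (14, 39.6431)]
5. shoelace: 374.8165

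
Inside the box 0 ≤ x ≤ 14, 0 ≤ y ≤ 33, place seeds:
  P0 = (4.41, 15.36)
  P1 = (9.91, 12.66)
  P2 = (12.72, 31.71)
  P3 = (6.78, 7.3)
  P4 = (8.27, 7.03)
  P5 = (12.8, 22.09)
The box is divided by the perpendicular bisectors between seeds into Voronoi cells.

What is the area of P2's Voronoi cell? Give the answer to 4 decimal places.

1. box [0,14]×[0,33]: [(0, 0) (14, 0) (14, 33) (0, 33)]
2. ⊥bis P2·P0 via (8.565,23.535): [(0, 27.8882) (14, 20.7726) (14, 33) (0, 33)]  |A|=121.3741
3. ⊥bis P2·P1 via (11.315,22.185): [(0, 27.8882) (11.1828, 22.2045) (14, 21.7889) (14, 33) (0, 33)]  |A|=119.9425
4. ⊥bis P2·P3 via (9.75,19.505): [(0, 27.8882) (11.1828, 22.2045) (14, 21.7889) (14, 33) (0, 33)]  |A|=119.9425
5. ⊥bis P2·P4 via (10.495,19.37): [(0, 27.8882) (11.1828, 22.2045) (14, 21.7889) (14, 33) (0, 33)]  |A|=119.9425
6. ⊥bis P2·P5 via (12.76,26.9): [(0, 27.8882) (2.1184, 26.8115) (14, 26.9103) (14, 33) (0, 33)]  |A|=84.9115
7. canonical 5-gon: [(0, 27.8882) (2.1184, 26.8115) (14, 26.9103) (14, 33) (0, 33)]
8. shoelace: 84.9115

Area of P2's cell: 84.9115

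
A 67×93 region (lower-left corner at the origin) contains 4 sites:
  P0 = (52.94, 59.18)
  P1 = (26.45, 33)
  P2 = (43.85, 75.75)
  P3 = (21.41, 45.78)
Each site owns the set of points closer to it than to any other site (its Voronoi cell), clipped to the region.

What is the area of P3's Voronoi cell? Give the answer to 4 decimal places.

1. box [0,67]×[0,93]: [(0, 0) (67, 0) (67, 93) (0, 93)]
2. ⊥bis P3·P0 via (37.175,52.48): [(0, 0) (59.4786, 0) (19.9543, 93) (0, 93)]  |A|=3693.6301
3. ⊥bis P3·P1 via (23.93,39.39): [(0, 29.9528) (40.0383, 45.7426) (19.9543, 93) (0, 93)]  |A|=1733.6473
4. ⊥bis P3·P2 via (32.63,60.765): [(0, 85.1967) (0, 29.9528) (40.0383, 45.7426) (34.1318, 59.6405)]  |A|=1267.6431
5. canonical 4-gon: [(0, 85.1967) (0, 29.9528) (40.0383, 45.7426) (34.1318, 59.6405)]
6. shoelace: 1267.6431

Area of P3's cell: 1267.6431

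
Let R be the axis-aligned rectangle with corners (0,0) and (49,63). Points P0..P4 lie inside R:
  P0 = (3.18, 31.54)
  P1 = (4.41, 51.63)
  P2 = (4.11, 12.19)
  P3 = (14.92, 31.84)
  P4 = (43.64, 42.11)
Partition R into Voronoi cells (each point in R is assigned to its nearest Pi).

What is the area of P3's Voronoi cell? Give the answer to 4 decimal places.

1. box [0,49]×[0,63]: [(0, 0) (49, 0) (49, 63) (0, 63)]
2. ⊥bis P3·P0 via (9.05,31.69): [(9.8598, 0) (49, 0) (49, 63) (8.2499, 63)]  |A|=2516.5441
3. ⊥bis P3·P1 via (9.665,41.735): [(8.805, 41.2783) (9.8598, 0) (49, 0) (49, 62.6249)]  |A|=2066.424
4. ⊥bis P3·P2 via (9.515,22.015): [(8.805, 41.2783) (9.2941, 22.1365) (49, 0.2932) (49, 62.6249)]  |A|=1627.3889
5. ⊥bis P3·P4 via (29.28,36.975): [(24.719, 49.7298) (8.805, 41.2783) (9.2941, 22.1365) (40.78, 4.8153)]  |A|=722.3671
6. canonical 4-gon: [(24.719, 49.7298) (8.805, 41.2783) (9.2941, 22.1365) (40.78, 4.8153)]
7. shoelace: 722.3671

Area of P3's cell: 722.3671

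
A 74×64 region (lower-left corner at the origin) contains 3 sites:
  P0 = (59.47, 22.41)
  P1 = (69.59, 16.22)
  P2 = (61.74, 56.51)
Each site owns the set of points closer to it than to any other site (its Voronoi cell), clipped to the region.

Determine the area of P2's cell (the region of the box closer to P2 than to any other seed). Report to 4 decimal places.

Area of P2's cell: 1699.6794

1. box [0,74]×[0,64]: [(0, 0) (74, 0) (74, 64) (0, 64)]
2. ⊥bis P2·P0 via (60.605,39.46): [(0, 43.4944) (74, 38.5683) (74, 64) (0, 64)]  |A|=1699.6794
3. ⊥bis P2·P1 via (65.665,36.365): [(0, 43.4944) (74, 38.5683) (74, 64) (0, 64)]  |A|=1699.6794
4. canonical 4-gon: [(0, 43.4944) (74, 38.5683) (74, 64) (0, 64)]
5. shoelace: 1699.6794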